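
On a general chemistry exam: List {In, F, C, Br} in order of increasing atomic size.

F, C, Br, In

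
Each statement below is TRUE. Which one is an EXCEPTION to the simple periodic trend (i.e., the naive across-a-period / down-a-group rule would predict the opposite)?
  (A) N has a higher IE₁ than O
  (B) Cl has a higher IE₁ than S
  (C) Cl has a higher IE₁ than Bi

(A)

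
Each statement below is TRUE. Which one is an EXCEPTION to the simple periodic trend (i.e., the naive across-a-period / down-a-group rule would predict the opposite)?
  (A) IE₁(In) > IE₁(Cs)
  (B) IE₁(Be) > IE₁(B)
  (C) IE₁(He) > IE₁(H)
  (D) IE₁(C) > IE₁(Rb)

(B)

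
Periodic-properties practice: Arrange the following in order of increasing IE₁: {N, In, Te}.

In < Te < N

N is in period 2, group 15; In is in period 5, group 13; Te is in period 5, group 16.
IE₁ increases left→right with effective nuclear charge and decreases top→bottom as the valence shell moves farther out.
Neither a single period nor a single group — weigh both effects.
Te > In: Te lies to the right of In in period 5, so the across-period effect alone puts Te higher.
N > Te: the two effects oppose for this pair; the down-group effect wins (1402 vs 869 kJ/mol).
Approximate values (kJ/mol): N 1402, In 558, Te 869.
So from lowest to highest: In < Te < N.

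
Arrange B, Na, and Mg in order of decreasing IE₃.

The third ionization energy removes an electron from the +2 ion. For each element: B²⁺ still has 1 valence electron; Na²⁺ is already 1 electron into the core; Mg²⁺ is the bare [Ne] core.
Breaking into a closed-shell core is much more expensive than removing a leftover valence electron — Na and Mg have the largest IE_3 here.
Tabulated IE_3 (kJ/mol): B 3660, Na 6910, Mg 7733.
Hence IE_3: B < Na < Mg.

Mg, Na, B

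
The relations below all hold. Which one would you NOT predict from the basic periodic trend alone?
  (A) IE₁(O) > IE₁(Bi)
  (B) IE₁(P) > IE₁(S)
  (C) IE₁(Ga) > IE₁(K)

The general trend: IE₁ increases across a period and decreases down a group.
(A) O (period 2, group 16) vs Bi (period 6, group 15): the stated order agrees with the simple trend.
(B) P (period 3, group 15) vs S (period 3, group 16): the stated order contradicts the simple trend.
(C) Ga (period 4, group 13) vs K (period 4, group 1): the stated order agrees with the simple trend.
The exception is (B): S (3p⁴) ionizes more easily than half-filled P (3p³) because the paired 3p electron in S is pushed out by e⁻–e⁻ repulsion.

(B)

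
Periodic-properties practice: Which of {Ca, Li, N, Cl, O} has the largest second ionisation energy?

Li

IE_2 is the cost of taking one more electron from the +1 cation: Ca⁺ still has 1 valence electron; Li⁺ is the bare [He] core; N⁺ still has 4 valence electrons; Cl⁺ still has 6 valence electrons; O⁺ still has 5 valence electrons.
Core electrons are held far more tightly than valence electrons, so Li tops the IE_2 order.
Valence configurations: Ca⁺ [Ar]4s¹, N⁺ [He]2s²2p², Cl⁺ [Ne]3s²3p⁴, O⁺ [He]2s²2p³.
The numbers (kJ/mol): Ca 1145, Li 7298, N 2856, Cl 2298, O 3388.
Hence IE_2: Ca < Cl < N < O < Li.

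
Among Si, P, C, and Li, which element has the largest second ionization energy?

Li

IE_2 is the cost of taking one more electron from the +1 cation: Si⁺ still has 3 valence electrons; P⁺ still has 4 valence electrons; C⁺ still has 3 valence electrons; Li⁺ is the bare [He] core.
Pulling an electron out of a noble-gas core costs far more than removing a remaining valence electron, so Li sits at the high end of IE_2.
Valence configurations: Si⁺ [Ne]3s²3p¹, P⁺ [Ne]3s²3p², C⁺ [He]2s²2p¹.
Approximate IE_2 values (kJ/mol): Si 1577, P 1907, C 2353, Li 7298.
So the second ionization energies run Si < P < C < Li.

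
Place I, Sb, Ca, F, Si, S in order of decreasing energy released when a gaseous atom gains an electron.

F > I > S > Si > Sb > Ca

Adding an electron releases more energy for atoms nearer the top right (short of the noble gases).
Neither a single period nor a single group — weigh both effects.
Sb > Ca: the two effects oppose for this pair; the across-period effect wins (103 vs 2 kJ/mol).
Si > Sb: the two effects oppose for this pair; the down-group effect wins (134 vs 103 kJ/mol).
S > Si: S lies to the right of Si in period 3, so the across-period effect alone puts S higher.
I > S: period and group pull opposite ways; the across-period shift dominates (295 vs 200 kJ/mol).
F > I: they share group 17; the group trend gives F the larger value.
Tabulated electron affinity (kJ/mol): F 328, Si 134, S 200, Ca 2, Sb 103, I 295.
So from highest to lowest: F > I > S > Si > Sb > Ca.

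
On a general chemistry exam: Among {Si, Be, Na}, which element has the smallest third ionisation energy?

Si

After 2 electrons have been removed, what remains? Si²⁺ still has 2 valence electrons; Be²⁺ is the bare [He] core; Na²⁺ is already 1 electron into the core.
Breaking into a closed-shell core is much more expensive than removing a leftover valence electron — Na and Be have the largest IE_3 here.
The numbers (kJ/mol): Si 3232, Be 14849, Na 6910.
Overall IE_3 order: Si < Na < Be.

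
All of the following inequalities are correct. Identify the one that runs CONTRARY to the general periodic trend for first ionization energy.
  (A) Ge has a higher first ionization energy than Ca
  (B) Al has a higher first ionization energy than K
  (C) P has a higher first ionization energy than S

The general trend: first ionization energy increases across a period and decreases down a group.
(A) Ge (period 4, group 14) vs Ca (period 4, group 2): the stated order agrees with the simple trend.
(B) Al (period 3, group 13) vs K (period 4, group 1): the stated order agrees with the simple trend.
(C) P (period 3, group 15) vs S (period 3, group 16): the stated order contradicts the simple trend.
The exception is (C): S (3p⁴) ionizes more easily than half-filled P (3p³) because the paired 3p electron in S is pushed out by e⁻–e⁻ repulsion.

(C)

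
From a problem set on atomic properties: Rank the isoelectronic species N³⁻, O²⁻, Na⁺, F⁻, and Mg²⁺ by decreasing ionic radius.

N³⁻ > O²⁻ > F⁻ > Na⁺ > Mg²⁺

All of these have 10 electrons, so size is governed by nuclear charge alone: the more protons, the stronger the pull on the same electron cloud, and the smaller the ion.
Nuclear charges: Mg²⁺ (Z=12), Na⁺ (Z=11), F⁻ (Z=9), O²⁻ (Z=8), N³⁻ (Z=7).
Largest to smallest: N³⁻ > O²⁻ > F⁻ > Na⁺ > Mg²⁺.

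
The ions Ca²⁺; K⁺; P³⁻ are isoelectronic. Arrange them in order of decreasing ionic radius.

P³⁻ > K⁺ > Ca²⁺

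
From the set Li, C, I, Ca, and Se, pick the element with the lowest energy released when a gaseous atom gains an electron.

Ca

EA tends to increase across a period and decrease down a group, though the pattern is less regular than for IE or radius.
Here both period and group differ, so the two effects have to be weighed against each other.
Li > Ca: period and group pull opposite ways; the down-group shift dominates (60 vs 2 kJ/mol).
C > Li: both are in period 2; the period trend gives C the larger value.
Se > C: the two effects oppose for this pair; the across-period effect wins (195 vs 122 kJ/mol).
I > Se: the two effects oppose for this pair; the across-period effect wins (295 vs 195 kJ/mol).
Approximate values (kJ/mol): Li 60, C 122, Ca 2, Se 195, I 295.
The lowest energy released when a gaseous atom gains an electron among these belongs to Ca.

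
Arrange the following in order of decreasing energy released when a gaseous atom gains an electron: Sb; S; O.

S > O > Sb

O is in period 2, group 16; S is in period 3, group 16; Sb is in period 5, group 15.
Atoms with high Z_eff and room in the valence shell (especially the halogens) have the most exothermic electron affinities.
These span different periods and groups, so the two trends combine.
O > Sb: both effects reinforce here, so O is clearly the higher of the two.
S > O: this pair runs against the simple trend — see the exception note.
Note the exception: S has a higher electron affinity than O, contrary to the simple trend — the compact 2p subshell of O repels the added electron more than S's larger 3p does.
Approximate values (kJ/mol): O 141, S 200, Sb 103.
So from highest to lowest: S > O > Sb.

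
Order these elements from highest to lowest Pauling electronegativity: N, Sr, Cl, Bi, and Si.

Atoms toward the upper right of the periodic table pull bonding electrons most strongly.
These span different periods and groups, so the two trends combine.
Si > Sr: both effects reinforce here, so Si is clearly the higher of the two.
Bi > Si: the two effects oppose for this pair; the across-period effect wins (2.02 vs 1.90).
N > Bi: they share group 15; the group trend gives N the larger value.
Cl > N: period and group pull opposite ways; the across-period shift dominates (3.16 vs 3.04).
For reference (Pauling): N 3.04, Si 1.90, Cl 3.16, Sr 0.95, Bi 2.02.
So from highest to lowest: Cl > N > Bi > Si > Sr.

Cl > N > Bi > Si > Sr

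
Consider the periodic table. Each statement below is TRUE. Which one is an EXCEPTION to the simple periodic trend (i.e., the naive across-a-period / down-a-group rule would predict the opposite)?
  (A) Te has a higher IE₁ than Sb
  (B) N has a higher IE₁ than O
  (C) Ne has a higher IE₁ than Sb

(B)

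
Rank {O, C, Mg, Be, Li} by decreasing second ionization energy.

Li > O > C > Be > Mg

Consider each +1 ion: O⁺ still has 5 valence electrons; C⁺ still has 3 valence electrons; Mg⁺ still has 1 valence electron; Be⁺ still has 1 valence electron; Li⁺ is the bare [He] core.
Pulling an electron out of a noble-gas core costs far more than removing a remaining valence electron, so Li sits at the high end of IE_2.
Valence configurations: O⁺ [He]2s²2p³, C⁺ [He]2s²2p¹, Mg⁺ [Ne]3s¹, Be⁺ [He]2s¹.
The numbers (kJ/mol): O 3388, C 2353, Mg 1451, Be 1757, Li 7298.
Overall IE_2 order: Mg < Be < C < O < Li.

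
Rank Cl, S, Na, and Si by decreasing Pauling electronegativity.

Na is in period 3, group 1; Si is in period 3, group 14; S is in period 3, group 16; Cl is in period 3, group 17.
Smaller atoms with higher effective nuclear charge are more electronegative.
All lie in period 3, so electronegativity increases left to right.
So from highest to lowest: Cl > S > Si > Na.

Cl, S, Si, Na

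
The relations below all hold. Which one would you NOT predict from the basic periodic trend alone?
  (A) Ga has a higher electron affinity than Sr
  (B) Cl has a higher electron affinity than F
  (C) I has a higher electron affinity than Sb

The general trend: electron affinity increases across a period and decreases down a group.
(A) Ga (period 4, group 13) vs Sr (period 5, group 2): the stated order agrees with the simple trend.
(B) Cl (period 3, group 17) vs F (period 2, group 17): the stated order contradicts the simple trend.
(C) I (period 5, group 17) vs Sb (period 5, group 15): the stated order agrees with the simple trend.
The exception is (B): F's small 2p subshell makes the incoming electron feel strong e⁻–e⁻ repulsion, so Cl actually releases more energy on gaining an electron.

(B)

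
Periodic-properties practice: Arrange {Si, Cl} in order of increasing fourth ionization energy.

Si, Cl

Consider each +3 ion: Si³⁺ still has 1 valence electron; Cl³⁺ still has 4 valence electrons.
All are still removing valence electrons, so compare the +3 ions as you would atoms: IE_4 generally rises across a period (higher Z_eff) and falls down a group (larger shell), subject to the usual subshell exceptions.
Valence configurations: Si³⁺ [Ne]3s¹, Cl³⁺ [Ne]3s²3p².
The numbers (kJ/mol): Si 4356, Cl 5159.
Overall IE_4 order: Si < Cl.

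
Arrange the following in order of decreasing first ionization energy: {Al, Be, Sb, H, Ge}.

H is in period 1, group 1; Be is in period 2, group 2; Al is in period 3, group 13; Ge is in period 4, group 14; Sb is in period 5, group 15.
First ionization energy rises across a period (greater Z_eff holds electrons more tightly) and falls down a group (valence electrons are farther from the nucleus).
A diagonal step moves right (one effect) and down (the opposite effect) at once.
Ge > Al: the two effects oppose for this pair; the across-period effect wins (762 vs 578 kJ/mol).
Sb > Ge: period and group pull opposite ways; the across-period shift dominates (831 vs 762 kJ/mol).
Be > Sb: the two effects oppose for this pair; the down-group effect wins (900 vs 831 kJ/mol).
H > Be: the two effects oppose for this pair; the down-group effect wins (1312 vs 900 kJ/mol).
Approximate values (kJ/mol): H 1312, Be 900, Al 578, Ge 762, Sb 831.
So from highest to lowest: H > Be > Sb > Ge > Al.

H > Be > Sb > Ge > Al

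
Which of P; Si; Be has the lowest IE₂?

Si

IE_2 is the cost of taking one more electron from the +1 cation: P⁺ still has 4 valence electrons; Si⁺ still has 3 valence electrons; Be⁺ still has 1 valence electron.
All are still removing valence electrons, so compare the +1 ions as you would atoms: IE_2 generally rises across a period (higher Z_eff) and falls down a group (larger shell), subject to the usual subshell exceptions.
Valence configurations: P⁺ [Ne]3s²3p², Si⁺ [Ne]3s²3p¹, Be⁺ [He]2s¹.
Tabulated IE_2 (kJ/mol): P 1907, Si 1577, Be 1757.
So the second ionization energies run Si < Be < P.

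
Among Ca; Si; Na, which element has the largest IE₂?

Na

The second ionization energy removes an electron from the +1 ion. For each element: Ca⁺ still has 1 valence electron; Si⁺ still has 3 valence electrons; Na⁺ is the bare [Ne] core.
Breaking into a closed-shell core is much more expensive than removing a leftover valence electron — Na has the largest IE_2 here.
Valence configurations: Ca⁺ [Ar]4s¹, Si⁺ [Ne]3s²3p¹.
Tabulated IE_2 (kJ/mol): Ca 1145, Si 1577, Na 4562.
Hence IE_2: Ca < Si < Na.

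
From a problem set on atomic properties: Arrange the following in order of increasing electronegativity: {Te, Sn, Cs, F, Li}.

Cs < Li < Sn < Te < F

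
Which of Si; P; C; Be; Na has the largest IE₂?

After 1 electron has been removed, what remains? Si⁺ still has 3 valence electrons; P⁺ still has 4 valence electrons; C⁺ still has 3 valence electrons; Be⁺ still has 1 valence electron; Na⁺ is the bare [Ne] core.
Core electrons are held far more tightly than valence electrons, so Na tops the IE_2 order.
Valence configurations: Si⁺ [Ne]3s²3p¹, P⁺ [Ne]3s²3p², C⁺ [He]2s²2p¹, Be⁺ [He]2s¹.
Approximate IE_2 values (kJ/mol): Si 1577, P 1907, C 2353, Be 1757, Na 4562.
Hence IE_2: Si < Be < P < C < Na.

Na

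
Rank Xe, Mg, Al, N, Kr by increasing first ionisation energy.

Al < Mg < Xe < Kr < N

IE₁ increases left→right with effective nuclear charge and decreases top→bottom as the valence shell moves farther out.
These span different periods and groups, so the two trends combine.
Mg > Al: this pair runs against the simple trend — see the exception note.
Xe > Mg: period and group pull opposite ways; the across-period shift dominates (1170 vs 738 kJ/mol).
Kr > Xe: they share group 18; the group trend gives Kr the larger value.
N > Kr: period and group pull opposite ways; the down-group shift dominates (1402 vs 1351 kJ/mol).
Note the exception: Mg has a higher first ionization energy than Al, contrary to the simple trend — Al's single 3p electron is easier to remove than one from Mg's filled 3s².
Tabulated first ionization energy (kJ/mol): N 1402, Mg 738, Al 578, Kr 1351, Xe 1170.
So from lowest to highest: Al < Mg < Xe < Kr < N.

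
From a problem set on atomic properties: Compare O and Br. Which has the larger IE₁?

IE₁ increases left→right with effective nuclear charge and decreases top→bottom as the valence shell moves farther out.
Here both period and group differ, so the two effects have to be weighed against each other.
O > Br: period and group pull opposite ways; the down-group shift dominates (1314 vs 1140 kJ/mol).
For reference (kJ/mol): O 1314, Br 1140.
So O has the larger IE₁ (O > Br).

O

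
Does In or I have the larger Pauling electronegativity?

I

In is in period 5, group 13; I is in period 5, group 17.
Electronegativity increases across a period and decreases down a group, tracking effective nuclear charge and atomic size.
All lie in period 5, so electronegativity increases left to right.
So I has the larger Pauling electronegativity (I > In).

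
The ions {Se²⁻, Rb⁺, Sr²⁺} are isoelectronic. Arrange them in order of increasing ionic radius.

Sr²⁺ < Rb⁺ < Se²⁻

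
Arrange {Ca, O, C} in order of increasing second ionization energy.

The second ionization energy removes an electron from the +1 ion. For each element: Ca⁺ still has 1 valence electron; O⁺ still has 5 valence electrons; C⁺ still has 3 valence electrons.
All are still removing valence electrons, so compare the +1 ions as you would atoms: IE_2 generally rises across a period (higher Z_eff) and falls down a group (larger shell), subject to the usual subshell exceptions.
Valence configurations: Ca⁺ [Ar]4s¹, O⁺ [He]2s²2p³, C⁺ [He]2s²2p¹.
The numbers (kJ/mol): Ca 1145, O 3388, C 2353.
So the second ionization energies run Ca < C < O.

Ca, C, O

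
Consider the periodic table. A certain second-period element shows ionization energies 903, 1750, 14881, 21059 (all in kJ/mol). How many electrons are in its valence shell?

2

Look for the largest jump between consecutive ionization energies: IE3/IE2 ≈ 8.5, far larger than any earlier ratio.
That jump marks the point where a core electron is being removed. So the atom has 2 valence electrons.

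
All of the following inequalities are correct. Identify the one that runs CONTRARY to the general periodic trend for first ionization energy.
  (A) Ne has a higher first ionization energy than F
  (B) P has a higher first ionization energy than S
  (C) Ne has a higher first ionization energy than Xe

The general trend: first ionization energy increases across a period and decreases down a group.
(A) Ne (period 2, group 18) vs F (period 2, group 17): the stated order agrees with the simple trend.
(B) P (period 3, group 15) vs S (period 3, group 16): the stated order contradicts the simple trend.
(C) Ne (period 2, group 18) vs Xe (period 5, group 18): the stated order agrees with the simple trend.
The exception is (B): S (3p⁴) ionizes more easily than half-filled P (3p³) because the paired 3p electron in S is pushed out by e⁻–e⁻ repulsion.

(B)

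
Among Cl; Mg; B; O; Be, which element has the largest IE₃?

Be

Consider each +2 ion: Cl²⁺ still has 5 valence electrons; Mg²⁺ is the bare [Ne] core; B²⁺ still has 1 valence electron; O²⁺ still has 4 valence electrons; Be²⁺ is the bare [He] core.
Pulling an electron out of a noble-gas core costs far more than removing a remaining valence electron, so Mg and Be sit at the high end of IE_3.
Valence configurations: Cl²⁺ [Ne]3s²3p³, B²⁺ [He]2s¹, O²⁺ [He]2s²2p².
Approximate IE_3 values (kJ/mol): Cl 3822, Mg 7733, B 3660, O 5300, Be 14849.
Overall IE_3 order: B < Cl < O < Mg < Be.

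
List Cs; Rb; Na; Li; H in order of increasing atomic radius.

H < Li < Na < Rb < Cs

H is in period 1, group 1; Li is in period 2, group 1; Na is in period 3, group 1; Rb is in period 5, group 1; Cs is in period 6, group 1.
Across a period the added protons contract the valence shell; down a group each new principal shell makes the atom larger.
All are in group 1, so atomic radius increases down the group.
So from smallest to largest: H < Li < Na < Rb < Cs.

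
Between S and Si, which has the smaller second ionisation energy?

Si

IE_2 is the cost of taking one more electron from the +1 cation: S⁺ still has 5 valence electrons; Si⁺ still has 3 valence electrons.
All are still removing valence electrons, so compare the +1 ions as you would atoms: IE_2 generally rises across a period (higher Z_eff) and falls down a group (larger shell), subject to the usual subshell exceptions.
Valence configurations: S⁺ [Ne]3s²3p³, Si⁺ [Ne]3s²3p¹.
Approximate IE_2 values (kJ/mol): S 2252, Si 1577.
Putting it together, IE_2: Si < S.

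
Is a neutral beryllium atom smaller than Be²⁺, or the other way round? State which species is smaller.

Be²⁺

Forming Be²⁺ removes 2 electrons from Be. Fewer electrons for the same nuclear charge means less shielding and a higher Z_eff on the remaining electrons, and for main-group metals the entire outer shell is lost.
A cation is smaller than its parent atom: Be²⁺ < Be.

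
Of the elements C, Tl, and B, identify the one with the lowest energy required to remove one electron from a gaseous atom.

Tl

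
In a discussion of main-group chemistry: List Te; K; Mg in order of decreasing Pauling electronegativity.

Te > Mg > K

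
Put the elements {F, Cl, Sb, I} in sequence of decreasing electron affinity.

Cl, F, I, Sb

F is in period 2, group 17; Cl is in period 3, group 17; Sb is in period 5, group 15; I is in period 5, group 17.
EA tends to increase across a period and decrease down a group, though the pattern is less regular than for IE or radius.
Here both period and group differ, so the two effects have to be weighed against each other.
I > Sb: both are in period 5; the period trend gives I the larger value.
F > I: F sits above I in group 17, so the down-group effect alone puts F higher.
Cl > F: this pair runs against the simple trend — see the exception note.
Note the exception: Cl has a higher electron affinity than F, contrary to the simple trend — F's small 2p subshell makes the incoming electron feel strong e⁻–e⁻ repulsion, so Cl actually releases more energy on gaining an electron.
Approximate values (kJ/mol): F 328, Cl 349, Sb 103, I 295.
So from highest to lowest: Cl > F > I > Sb.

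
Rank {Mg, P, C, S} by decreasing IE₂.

C > S > P > Mg

After 1 electron has been removed, what remains? Mg⁺ still has 1 valence electron; P⁺ still has 4 valence electrons; C⁺ still has 3 valence electrons; S⁺ still has 5 valence electrons.
All are still removing valence electrons, so compare the +1 ions as you would atoms: IE_2 generally rises across a period (higher Z_eff) and falls down a group (larger shell), subject to the usual subshell exceptions.
Valence configurations: Mg⁺ [Ne]3s¹, P⁺ [Ne]3s²3p², C⁺ [He]2s²2p¹, S⁺ [Ne]3s²3p³.
Tabulated IE_2 (kJ/mol): Mg 1451, P 1907, C 2353, S 2252.
Hence IE_2: Mg < P < S < C.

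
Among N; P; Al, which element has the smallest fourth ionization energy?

The fourth ionization energy removes an electron from the +3 ion. For each element: N³⁺ still has 2 valence electrons; P³⁺ still has 2 valence electrons; Al³⁺ is the bare [Ne] core.
Pulling an electron out of a noble-gas core costs far more than removing a remaining valence electron, so Al sits at the high end of IE_4.
Valence configurations: N³⁺ [He]2s², P³⁺ [Ne]3s².
The numbers (kJ/mol): N 7475, P 4964, Al 11577.
Hence IE_4: P < N < Al.

P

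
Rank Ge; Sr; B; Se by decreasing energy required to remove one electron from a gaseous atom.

Se > B > Ge > Sr

B is in period 2, group 13; Ge is in period 4, group 14; Se is in period 4, group 16; Sr is in period 5, group 2.
First ionization energy rises across a period (greater Z_eff holds electrons more tightly) and falls down a group (valence electrons are farther from the nucleus).
Neither a single period nor a single group — weigh both effects.
Ge > Sr: both effects reinforce here, so Ge is clearly the higher of the two.
B > Ge: period and group pull opposite ways; the down-group shift dominates (801 vs 762 kJ/mol).
Se > B: period and group pull opposite ways; the across-period shift dominates (941 vs 801 kJ/mol).
Approximate values (kJ/mol): B 801, Ge 762, Se 941, Sr 550.
So from highest to lowest: Se > B > Ge > Sr.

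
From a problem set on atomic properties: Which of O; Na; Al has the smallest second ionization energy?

Al

The second ionization energy removes an electron from the +1 ion. For each element: O⁺ still has 5 valence electrons; Na⁺ is the bare [Ne] core; Al⁺ still has 2 valence electrons.
Breaking into a closed-shell core is much more expensive than removing a leftover valence electron — Na has the largest IE_2 here.
Valence configurations: O⁺ [He]2s²2p³, Al⁺ [Ne]3s².
Tabulated IE_2 (kJ/mol): O 3388, Na 4562, Al 1817.
Hence IE_2: Al < O < Na.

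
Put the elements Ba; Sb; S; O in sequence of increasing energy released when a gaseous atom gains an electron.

Electron affinity generally becomes more exothermic across a period toward the halogens and less exothermic down a group.
Here both period and group differ, so the two effects have to be weighed against each other.
Sb > Ba: both effects reinforce here, so Sb is clearly the higher of the two.
O > Sb: both effects reinforce here, so O is clearly the higher of the two.
S > O: this pair runs against the simple trend — see the exception note.
Note the exception: S has a higher electron affinity than O, contrary to the simple trend — the compact 2p subshell of O repels the added electron more than S's larger 3p does.
Approximate values (kJ/mol): O 141, S 200, Sb 103, Ba 14.
So from lowest to highest: Ba < Sb < O < S.

Ba, Sb, O, S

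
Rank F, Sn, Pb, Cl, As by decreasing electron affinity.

Cl > F > Sn > As > Pb

F is in period 2, group 17; Cl is in period 3, group 17; As is in period 4, group 15; Sn is in period 5, group 14; Pb is in period 6, group 14.
Adding an electron releases more energy for atoms nearer the top right (short of the noble gases).
These span different periods and groups, so the two trends combine.
As > Pb: relative to Pb, both the across-period and down-group shifts push As's electron affinity up.
Sn > As: this pair runs against the simple trend — see the exception note.
F > Sn: relative to Sn, both the across-period and down-group shifts push F's electron affinity up.
Cl > F: this pair runs against the simple trend — see the exception note.
Note the exception: Sn has a higher electron affinity than As, contrary to the simple trend — adding an electron to As's half-filled np³ subshell costs electron-pairing energy.
Note the exception: Cl has a higher electron affinity than F, contrary to the simple trend — F's small 2p subshell makes the incoming electron feel strong e⁻–e⁻ repulsion, so Cl actually releases more energy on gaining an electron.
For reference (kJ/mol): F 328, Cl 349, As 78, Sn 107, Pb 35.
So from highest to lowest: Cl > F > Sn > As > Pb.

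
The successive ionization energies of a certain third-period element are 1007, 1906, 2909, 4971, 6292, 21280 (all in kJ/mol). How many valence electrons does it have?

5

Look for the largest jump between consecutive ionization energies: IE6/IE5 ≈ 3.4, far larger than any earlier ratio.
That jump marks the point where a core electron is being removed. So the atom has 5 valence electrons.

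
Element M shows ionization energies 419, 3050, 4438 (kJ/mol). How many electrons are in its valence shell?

1

Look for the largest jump between consecutive ionization energies: IE2/IE1 ≈ 7.3, far larger than any earlier ratio.
That jump marks the point where a core electron is being removed. So the atom has 1 valence electron.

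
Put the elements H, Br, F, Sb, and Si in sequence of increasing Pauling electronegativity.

Si < Sb < H < Br < F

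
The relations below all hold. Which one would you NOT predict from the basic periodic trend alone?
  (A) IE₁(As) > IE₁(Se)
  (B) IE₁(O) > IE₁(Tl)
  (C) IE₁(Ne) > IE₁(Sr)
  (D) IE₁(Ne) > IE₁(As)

The general trend: first ionization energy increases across a period and decreases down a group.
(A) As (period 4, group 15) vs Se (period 4, group 16): the stated order contradicts the simple trend.
(B) O (period 2, group 16) vs Tl (period 6, group 13): the stated order agrees with the simple trend.
(C) Ne (period 2, group 18) vs Sr (period 5, group 2): the stated order agrees with the simple trend.
(D) Ne (period 2, group 18) vs As (period 4, group 15): the stated order agrees with the simple trend.
The exception is (A): Se (4p⁴) ionizes more easily than half-filled As (4p³).

(A)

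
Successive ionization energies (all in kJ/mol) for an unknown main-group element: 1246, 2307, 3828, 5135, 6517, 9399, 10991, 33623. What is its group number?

Group 17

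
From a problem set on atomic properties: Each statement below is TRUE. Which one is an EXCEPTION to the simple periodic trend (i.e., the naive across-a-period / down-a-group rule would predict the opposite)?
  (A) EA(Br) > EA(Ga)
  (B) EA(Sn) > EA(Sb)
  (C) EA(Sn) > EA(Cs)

(B)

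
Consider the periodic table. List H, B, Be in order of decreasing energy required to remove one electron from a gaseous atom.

H, Be, B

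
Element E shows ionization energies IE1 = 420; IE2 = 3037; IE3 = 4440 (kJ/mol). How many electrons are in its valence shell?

1

Look for the largest jump between consecutive ionization energies: IE2/IE1 ≈ 7.2, far larger than any earlier ratio.
That jump marks the point where a core electron is being removed. So the atom has 1 valence electron.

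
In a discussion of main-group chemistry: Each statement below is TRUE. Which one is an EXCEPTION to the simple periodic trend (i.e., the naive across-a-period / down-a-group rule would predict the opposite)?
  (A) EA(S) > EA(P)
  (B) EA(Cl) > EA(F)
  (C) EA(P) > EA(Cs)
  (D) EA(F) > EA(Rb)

The general trend: electron affinity increases across a period and decreases down a group.
(A) S (period 3, group 16) vs P (period 3, group 15): the stated order agrees with the simple trend.
(B) Cl (period 3, group 17) vs F (period 2, group 17): the stated order contradicts the simple trend.
(C) P (period 3, group 15) vs Cs (period 6, group 1): the stated order agrees with the simple trend.
(D) F (period 2, group 17) vs Rb (period 5, group 1): the stated order agrees with the simple trend.
The exception is (B): F's small 2p subshell makes the incoming electron feel strong e⁻–e⁻ repulsion, so Cl actually releases more energy on gaining an electron.

(B)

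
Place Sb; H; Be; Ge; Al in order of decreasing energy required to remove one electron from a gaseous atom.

H > Be > Sb > Ge > Al

H is in period 1, group 1; Be is in period 2, group 2; Al is in period 3, group 13; Ge is in period 4, group 14; Sb is in period 5, group 15.
Removing the outermost electron gets harder across a period and easier down a group.
A diagonal step moves right (one effect) and down (the opposite effect) at once.
Ge > Al: the two effects oppose for this pair; the across-period effect wins (762 vs 578 kJ/mol).
Sb > Ge: the two effects oppose for this pair; the across-period effect wins (831 vs 762 kJ/mol).
Be > Sb: the two effects oppose for this pair; the down-group effect wins (900 vs 831 kJ/mol).
H > Be: period and group pull opposite ways; the down-group shift dominates (1312 vs 900 kJ/mol).
Approximate values (kJ/mol): H 1312, Be 900, Al 578, Ge 762, Sb 831.
So from highest to lowest: H > Be > Sb > Ge > Al.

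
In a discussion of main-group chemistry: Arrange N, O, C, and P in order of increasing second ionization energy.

P, C, N, O

After 1 electron has been removed, what remains? N⁺ still has 4 valence electrons; O⁺ still has 5 valence electrons; C⁺ still has 3 valence electrons; P⁺ still has 4 valence electrons.
All are still removing valence electrons, so compare the +1 ions as you would atoms: IE_2 generally rises across a period (higher Z_eff) and falls down a group (larger shell), subject to the usual subshell exceptions.
Valence configurations: N⁺ [He]2s²2p², O⁺ [He]2s²2p³, C⁺ [He]2s²2p¹, P⁺ [Ne]3s²3p².
Tabulated IE_2 (kJ/mol): N 2856, O 3388, C 2353, P 1907.
Hence IE_2: P < C < N < O.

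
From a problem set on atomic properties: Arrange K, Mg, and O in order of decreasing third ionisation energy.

Consider each +2 ion: K²⁺ is already 1 electron into the core; Mg²⁺ is the bare [Ne] core; O²⁺ still has 4 valence electrons.
Usually core removal costs more than valence removal, but here the competition is close: a tightly held n=2 valence electron can cost more to remove than an n=3 core electron, so the actual values have to decide it.
The numbers (kJ/mol): K 4420, Mg 7733, O 5300.
Putting it together, IE_3: K < O < Mg.

Mg, O, K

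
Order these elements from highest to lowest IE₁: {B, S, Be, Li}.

S > Be > B > Li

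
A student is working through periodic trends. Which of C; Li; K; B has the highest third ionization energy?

Consider each +2 ion: C²⁺ still has 2 valence electrons; Li²⁺ is already 1 electron into the core; K²⁺ is already 1 electron into the core; B²⁺ still has 1 valence electron.
Usually core removal costs more than valence removal, but here the competition is close: a tightly held n=2 valence electron can cost more to remove than an n=3 core electron, so the actual values have to decide it.
Valence configurations: C²⁺ [He]2s², B²⁺ [He]2s¹.
The numbers (kJ/mol): C 4620, Li 11815, K 4420, B 3660.
Overall IE_3 order: B < K < C < Li.

Li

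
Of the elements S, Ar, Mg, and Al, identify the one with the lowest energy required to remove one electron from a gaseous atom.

Al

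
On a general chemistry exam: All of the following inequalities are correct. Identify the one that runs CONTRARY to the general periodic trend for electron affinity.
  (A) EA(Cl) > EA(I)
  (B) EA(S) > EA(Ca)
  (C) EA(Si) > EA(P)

(C)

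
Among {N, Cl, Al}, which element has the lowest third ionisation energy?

The third ionization energy removes an electron from the +2 ion. For each element: N²⁺ still has 3 valence electrons; Cl²⁺ still has 5 valence electrons; Al²⁺ still has 1 valence electron.
All are still removing valence electrons, so compare the +2 ions as you would atoms: IE_3 generally rises across a period (higher Z_eff) and falls down a group (larger shell), subject to the usual subshell exceptions.
Valence configurations: N²⁺ [He]2s²2p¹, Cl²⁺ [Ne]3s²3p³, Al²⁺ [Ne]3s¹.
Tabulated IE_3 (kJ/mol): N 4578, Cl 3822, Al 2745.
So the third ionization energies run Al < Cl < N.

Al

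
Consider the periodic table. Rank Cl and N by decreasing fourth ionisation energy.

N > Cl

IE_4 is the cost of taking one more electron from the +3 cation: Cl³⁺ still has 4 valence electrons; N³⁺ still has 2 valence electrons.
All are still removing valence electrons, so compare the +3 ions as you would atoms: IE_4 generally rises across a period (higher Z_eff) and falls down a group (larger shell), subject to the usual subshell exceptions.
Valence configurations: Cl³⁺ [Ne]3s²3p², N³⁺ [He]2s².
The numbers (kJ/mol): Cl 5159, N 7475.
Hence IE_4: Cl < N.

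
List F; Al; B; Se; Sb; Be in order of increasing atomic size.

F, B, Be, Se, Al, Sb

Radius decreases left→right (rising Z_eff, same n) and increases top→bottom (higher n).
Here both period and group differ, so the two effects have to be weighed against each other.
B > F: both are in period 2; the period trend gives B the larger value.
Be > B: both are in period 2; the period trend gives Be the larger value.
Se > Be: period and group pull opposite ways; the down-group shift dominates (116 vs 102 pm).
Al > Se: the two effects oppose for this pair; the across-period effect wins (126 vs 116 pm).
Sb > Al: the two effects oppose for this pair; the down-group effect wins (140 vs 126 pm).
For reference (pm): Be 102, B 85, F 64, Al 126, Se 116, Sb 140.
So from smallest to largest: F < B < Be < Se < Al < Sb.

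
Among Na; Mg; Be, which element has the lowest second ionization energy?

Mg

Consider each +1 ion: Na⁺ is the bare [Ne] core; Mg⁺ still has 1 valence electron; Be⁺ still has 1 valence electron.
Breaking into a closed-shell core is much more expensive than removing a leftover valence electron — Na has the largest IE_2 here.
Valence configurations: Mg⁺ [Ne]3s¹, Be⁺ [He]2s¹.
Approximate IE_2 values (kJ/mol): Na 4562, Mg 1451, Be 1757.
Overall IE_2 order: Mg < Be < Na.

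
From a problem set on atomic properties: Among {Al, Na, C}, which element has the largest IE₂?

Na

After 1 electron has been removed, what remains? Al⁺ still has 2 valence electrons; Na⁺ is the bare [Ne] core; C⁺ still has 3 valence electrons.
Pulling an electron out of a noble-gas core costs far more than removing a remaining valence electron, so Na sits at the high end of IE_2.
Valence configurations: Al⁺ [Ne]3s², C⁺ [He]2s²2p¹.
Tabulated IE_2 (kJ/mol): Al 1817, Na 4562, C 2353.
So the second ionization energies run Al < C < Na.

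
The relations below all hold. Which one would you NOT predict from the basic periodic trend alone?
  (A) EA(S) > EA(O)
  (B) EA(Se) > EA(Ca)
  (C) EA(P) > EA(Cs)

The general trend: electron affinity increases across a period and decreases down a group.
(A) S (period 3, group 16) vs O (period 2, group 16): the stated order contradicts the simple trend.
(B) Se (period 4, group 16) vs Ca (period 4, group 2): the stated order agrees with the simple trend.
(C) P (period 3, group 15) vs Cs (period 6, group 1): the stated order agrees with the simple trend.
The exception is (A): the compact 2p subshell of O repels the added electron more than S's larger 3p does.

(A)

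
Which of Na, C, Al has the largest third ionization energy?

After 2 electrons have been removed, what remains? Na²⁺ is already 1 electron into the core; C²⁺ still has 2 valence electrons; Al²⁺ still has 1 valence electron.
Pulling an electron out of a noble-gas core costs far more than removing a remaining valence electron, so Na sits at the high end of IE_3.
Valence configurations: C²⁺ [He]2s², Al²⁺ [Ne]3s¹.
The numbers (kJ/mol): Na 6910, C 4620, Al 2745.
So the third ionization energies run Al < C < Na.

Na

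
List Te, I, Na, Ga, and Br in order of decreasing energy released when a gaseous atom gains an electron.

Na is in period 3, group 1; Ga is in period 4, group 13; Br is in period 4, group 17; Te is in period 5, group 16; I is in period 5, group 17.
EA tends to increase across a period and decrease down a group, though the pattern is less regular than for IE or radius.
Neither a single period nor a single group — weigh both effects.
Na > Ga: period and group pull opposite ways; the down-group shift dominates (53 vs 29 kJ/mol).
Te > Na: the two effects oppose for this pair; the across-period effect wins (190 vs 53 kJ/mol).
I > Te: both are in period 5; the period trend gives I the larger value.
Br > I: they share group 17; the group trend gives Br the larger value.
For reference (kJ/mol): Na 53, Ga 29, Br 325, Te 190, I 295.
So from highest to lowest: Br > I > Te > Na > Ga.

Br, I, Te, Na, Ga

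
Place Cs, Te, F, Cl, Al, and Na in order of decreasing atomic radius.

F is in period 2, group 17; Na is in period 3, group 1; Al is in period 3, group 13; Cl is in period 3, group 17; Te is in period 5, group 16; Cs is in period 6, group 1.
Radius decreases left→right (rising Z_eff, same n) and increases top→bottom (higher n).
Neither a single period nor a single group — weigh both effects.
Cl > F: Cl sits below F in group 17, so the down-group effect alone puts Cl larger.
Al > Cl: both are in period 3; the period trend gives Al the larger value.
Te > Al: period and group pull opposite ways; the down-group shift dominates (136 vs 126 pm).
Na > Te: the two effects oppose for this pair; the across-period effect wins (155 vs 136 pm).
Cs > Na: Cs sits below Na in group 1, so the down-group effect alone puts Cs larger.
For reference (pm): F 64, Na 155, Al 126, Cl 99, Te 136, Cs 232.
So from largest to smallest: Cs > Na > Te > Al > Cl > F.

Cs > Na > Te > Al > Cl > F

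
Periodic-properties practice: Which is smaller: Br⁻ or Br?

Forming Br⁻ adds 1 electron to Br. More electron–electron repulsion in the same shell, with unchanged nuclear charge, lets the cloud expand.
An anion is larger than its parent atom: Br⁻ > Br.

Br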